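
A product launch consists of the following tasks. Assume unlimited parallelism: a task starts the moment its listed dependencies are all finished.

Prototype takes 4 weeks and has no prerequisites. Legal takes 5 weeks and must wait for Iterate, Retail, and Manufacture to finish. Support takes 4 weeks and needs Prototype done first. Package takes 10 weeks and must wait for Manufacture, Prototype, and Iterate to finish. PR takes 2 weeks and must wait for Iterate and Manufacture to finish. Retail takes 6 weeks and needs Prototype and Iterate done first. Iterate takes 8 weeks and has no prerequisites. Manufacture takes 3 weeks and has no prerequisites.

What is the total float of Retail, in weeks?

0

Iterate→Retail→Legal = 8+6+5 = 19 sets the makespan at 19 weeks.
Longest path through Retail: 19 weeks (earliest finish 14, latest finish 14).
So Retail can slip 14 − 14 = 0 weeks.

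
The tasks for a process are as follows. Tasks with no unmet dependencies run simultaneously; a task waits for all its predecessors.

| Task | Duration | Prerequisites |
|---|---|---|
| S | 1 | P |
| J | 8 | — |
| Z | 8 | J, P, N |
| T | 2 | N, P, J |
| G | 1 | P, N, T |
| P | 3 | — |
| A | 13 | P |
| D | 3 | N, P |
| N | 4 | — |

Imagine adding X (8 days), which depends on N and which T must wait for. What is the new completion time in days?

Originally the project takes 16 days.
With X inserted, T now waits for max(N, P, J, X).
New critical path: P→A = 3+13 = 16 ⇒ 16 days.

16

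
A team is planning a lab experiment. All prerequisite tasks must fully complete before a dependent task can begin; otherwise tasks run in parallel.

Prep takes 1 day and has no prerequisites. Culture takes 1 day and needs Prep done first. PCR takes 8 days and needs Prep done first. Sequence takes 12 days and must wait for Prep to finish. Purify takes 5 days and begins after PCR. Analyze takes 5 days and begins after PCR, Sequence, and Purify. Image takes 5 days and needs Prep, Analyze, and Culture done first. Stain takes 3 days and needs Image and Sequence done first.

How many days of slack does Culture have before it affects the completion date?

17

Prep→PCR→Purify→Analyze→Image→Stain = 1+8+5+5+5+3 = 27 sets the makespan at 27 days.
The longest chain containing Culture totals 10 days.
Float = 27 − 10 = 17.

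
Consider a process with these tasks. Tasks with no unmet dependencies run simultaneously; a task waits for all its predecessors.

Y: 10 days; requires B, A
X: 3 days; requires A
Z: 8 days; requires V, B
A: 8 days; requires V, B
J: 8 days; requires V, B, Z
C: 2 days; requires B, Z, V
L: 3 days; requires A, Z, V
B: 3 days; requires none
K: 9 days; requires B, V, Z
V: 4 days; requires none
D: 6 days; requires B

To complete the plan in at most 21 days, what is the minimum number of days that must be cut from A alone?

1

Current finish: 22 days; target: 21.
A is on every critical path, so each day cut from A cuts the finish by one (this holds down to a finish of 21).
Need 22 − 21 = 1 day off A → A becomes 7 days, finish becomes 21.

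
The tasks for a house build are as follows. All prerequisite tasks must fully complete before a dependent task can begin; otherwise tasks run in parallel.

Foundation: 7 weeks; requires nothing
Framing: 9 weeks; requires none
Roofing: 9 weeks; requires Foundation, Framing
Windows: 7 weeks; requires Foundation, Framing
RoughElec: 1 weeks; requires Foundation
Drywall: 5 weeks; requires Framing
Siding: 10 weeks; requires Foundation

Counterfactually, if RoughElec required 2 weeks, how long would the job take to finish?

The binding path is Framing→Roofing = 9+9 = 18; finish at 18 weeks.
RoughElec is off the critical path — its longest chain is 8 weeks, giving 10 of slack.
No other chain overtakes it, so the finish is 18 weeks.

18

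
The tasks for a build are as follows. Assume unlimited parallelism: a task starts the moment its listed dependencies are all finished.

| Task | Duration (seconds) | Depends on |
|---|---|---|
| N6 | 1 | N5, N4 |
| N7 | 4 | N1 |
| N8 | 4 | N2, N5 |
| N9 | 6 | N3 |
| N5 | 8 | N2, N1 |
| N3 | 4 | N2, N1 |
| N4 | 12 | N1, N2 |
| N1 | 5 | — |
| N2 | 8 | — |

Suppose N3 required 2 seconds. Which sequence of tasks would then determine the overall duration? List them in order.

N2, N4, N6

As given, the longest chain is N2→N4→N6 = 8+12+1 = 21, so the finish is 21 seconds.
The longest path through N3 is only 18 seconds, so N3 has float 3.
That remains the longest chain; total 21 seconds.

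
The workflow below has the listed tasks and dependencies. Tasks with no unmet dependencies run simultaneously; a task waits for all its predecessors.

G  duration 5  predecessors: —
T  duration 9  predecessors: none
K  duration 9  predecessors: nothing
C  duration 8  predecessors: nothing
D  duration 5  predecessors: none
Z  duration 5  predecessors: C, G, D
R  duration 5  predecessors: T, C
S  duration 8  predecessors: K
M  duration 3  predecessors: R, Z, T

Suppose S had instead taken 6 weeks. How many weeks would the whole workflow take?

17

Critical path before the change: K→S = 9+8 = 17 giving 17 weeks.
Since S is critical, the -2 change carries straight to that chain (now 15 weeks).
New critical path: T→R→M = 9+5+3 = 17 ⇒ 17 weeks.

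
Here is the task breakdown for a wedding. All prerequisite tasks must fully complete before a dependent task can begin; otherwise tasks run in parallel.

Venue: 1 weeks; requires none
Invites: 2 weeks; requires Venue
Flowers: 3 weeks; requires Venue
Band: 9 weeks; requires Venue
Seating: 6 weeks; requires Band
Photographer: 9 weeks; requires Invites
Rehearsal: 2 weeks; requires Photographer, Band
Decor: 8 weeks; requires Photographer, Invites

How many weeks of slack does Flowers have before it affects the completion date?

Venue→Invites→Photographer→Decor = 1+2+9+8 = 20 sets the makespan at 20 weeks.
Longest path through Flowers: 4 weeks (earliest finish 4, latest finish 20).
So Flowers can slip 20 − 4 = 16 weeks.

16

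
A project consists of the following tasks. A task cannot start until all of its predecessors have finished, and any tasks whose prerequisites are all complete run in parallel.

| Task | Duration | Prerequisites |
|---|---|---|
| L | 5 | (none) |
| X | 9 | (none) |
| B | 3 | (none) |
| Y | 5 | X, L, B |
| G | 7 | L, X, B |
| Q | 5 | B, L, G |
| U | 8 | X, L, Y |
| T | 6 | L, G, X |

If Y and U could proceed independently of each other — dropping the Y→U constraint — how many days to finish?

22

With the dependency in place, X→Y→U = 9+5+8 = 22 sets the finish at 22 days.
Without Y→U, U's earliest start moves from 14 to 9.
New critical path: X→G→T = 9+7+6 = 22 ⇒ 22 days.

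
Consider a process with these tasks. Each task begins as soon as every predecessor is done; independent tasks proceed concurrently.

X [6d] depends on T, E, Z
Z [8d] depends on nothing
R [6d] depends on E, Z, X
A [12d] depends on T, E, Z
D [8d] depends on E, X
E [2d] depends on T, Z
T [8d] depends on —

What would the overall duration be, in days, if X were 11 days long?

The binding path is Z→E→X→D = 8+2+6+8 = 24; finish at 24 days.
Since X is critical, the +5 change carries straight to that chain (now 29 days).
That remains the longest chain; total 29 days.

29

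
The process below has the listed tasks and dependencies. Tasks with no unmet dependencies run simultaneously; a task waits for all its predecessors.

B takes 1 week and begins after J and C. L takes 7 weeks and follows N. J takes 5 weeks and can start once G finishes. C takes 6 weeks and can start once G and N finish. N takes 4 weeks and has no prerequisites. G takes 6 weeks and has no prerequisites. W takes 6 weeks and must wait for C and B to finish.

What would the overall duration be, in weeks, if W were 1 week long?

14

Critical path before the change: G→C→B→W = 6+6+1+6 = 19 giving 19 weeks.
Since W is critical, the -5 change carries straight to that chain (now 14 weeks).
No other chain overtakes it, so the finish is 14 weeks.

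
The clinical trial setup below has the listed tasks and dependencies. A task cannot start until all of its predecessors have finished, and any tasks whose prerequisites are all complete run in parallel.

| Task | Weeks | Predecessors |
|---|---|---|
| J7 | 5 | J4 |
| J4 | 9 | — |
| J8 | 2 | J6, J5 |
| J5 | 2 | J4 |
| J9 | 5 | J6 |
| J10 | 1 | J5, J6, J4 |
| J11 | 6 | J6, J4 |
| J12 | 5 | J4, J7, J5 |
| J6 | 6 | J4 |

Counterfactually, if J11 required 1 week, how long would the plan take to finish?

Critical path before the change: J4→J6→J11 = 9+6+6 = 21 giving 21 weeks.
J11 is on the critical path; changing it to 1 makes that path 16 weeks.
The binding chain switches to J4→J6→J9 = 9+6+5 = 20; finish 20 weeks.

20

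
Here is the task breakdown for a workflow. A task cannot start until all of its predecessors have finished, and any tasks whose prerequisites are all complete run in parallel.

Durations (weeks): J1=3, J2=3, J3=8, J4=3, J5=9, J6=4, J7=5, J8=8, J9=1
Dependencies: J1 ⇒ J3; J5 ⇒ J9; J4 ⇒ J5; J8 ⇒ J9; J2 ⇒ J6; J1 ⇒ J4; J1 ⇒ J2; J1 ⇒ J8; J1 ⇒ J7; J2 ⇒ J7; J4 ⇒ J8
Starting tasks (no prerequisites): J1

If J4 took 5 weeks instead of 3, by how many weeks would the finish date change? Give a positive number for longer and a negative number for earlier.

2

Actual critical path: J1→J4→J5→J9 = 3+3+9+1 = 16 ⇒ 16 weeks.
J4 lies on that path, so at 5 weeks the path becomes 18 weeks.
That remains the longest chain; total 18 weeks.
Change in finish: 18 − 16 = +2 weeks.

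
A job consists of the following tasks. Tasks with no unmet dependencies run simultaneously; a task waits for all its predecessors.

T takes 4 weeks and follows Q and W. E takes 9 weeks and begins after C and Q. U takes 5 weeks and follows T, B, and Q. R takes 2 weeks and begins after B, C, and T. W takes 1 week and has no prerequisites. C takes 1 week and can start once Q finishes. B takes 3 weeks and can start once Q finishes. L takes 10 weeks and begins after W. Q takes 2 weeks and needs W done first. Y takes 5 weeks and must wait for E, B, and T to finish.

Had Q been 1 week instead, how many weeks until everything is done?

Critical path before the change: W→Q→C→E→Y = 1+2+1+9+5 = 18 giving 18 weeks.
Since Q is critical, the -1 change carries straight to that chain (now 17 weeks).
The critical path is still W→Q→C→E→Y; finish is now 17 weeks.

17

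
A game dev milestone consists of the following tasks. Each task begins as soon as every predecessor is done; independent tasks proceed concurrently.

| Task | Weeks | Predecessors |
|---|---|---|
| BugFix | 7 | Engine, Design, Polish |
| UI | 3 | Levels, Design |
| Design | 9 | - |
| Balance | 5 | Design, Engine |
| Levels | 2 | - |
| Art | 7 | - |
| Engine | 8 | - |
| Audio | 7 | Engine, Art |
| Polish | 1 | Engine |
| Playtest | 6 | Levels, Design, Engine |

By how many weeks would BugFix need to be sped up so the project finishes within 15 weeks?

1

Current finish: 16 weeks; target: 15.
BugFix is on every critical path, so each week cut from BugFix cuts the finish by one (this holds down to a finish of 15).
Need 16 − 15 = 1 week off BugFix → BugFix becomes 6 weeks, finish becomes 15.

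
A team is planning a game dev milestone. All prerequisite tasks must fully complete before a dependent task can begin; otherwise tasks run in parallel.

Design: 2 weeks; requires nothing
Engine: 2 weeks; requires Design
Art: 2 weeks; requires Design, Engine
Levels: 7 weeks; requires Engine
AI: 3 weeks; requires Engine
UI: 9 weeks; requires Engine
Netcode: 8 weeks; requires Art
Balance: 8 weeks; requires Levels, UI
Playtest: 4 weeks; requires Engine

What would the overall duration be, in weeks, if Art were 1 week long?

21

Actual critical path: Design→Engine→UI→Balance = 2+2+9+8 = 21 ⇒ 21 weeks.
Art has 7 weeks of float (longest path through it is 14).
No other chain overtakes it, so the finish is 21 weeks.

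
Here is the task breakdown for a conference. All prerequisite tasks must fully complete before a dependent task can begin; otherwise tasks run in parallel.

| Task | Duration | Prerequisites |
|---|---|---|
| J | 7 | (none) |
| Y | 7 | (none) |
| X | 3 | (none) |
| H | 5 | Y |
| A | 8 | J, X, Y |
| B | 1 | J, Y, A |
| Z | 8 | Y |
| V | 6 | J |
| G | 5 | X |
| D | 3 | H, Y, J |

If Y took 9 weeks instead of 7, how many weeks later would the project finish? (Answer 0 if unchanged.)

Critical path before the change: Y→A→B = 7+8+1 = 16 giving 16 weeks.
Since Y is critical, the +2 change carries straight to that chain (now 18 weeks).
That remains the longest chain; total 18 weeks.
Change in finish: 18 − 16 = +2 weeks.

2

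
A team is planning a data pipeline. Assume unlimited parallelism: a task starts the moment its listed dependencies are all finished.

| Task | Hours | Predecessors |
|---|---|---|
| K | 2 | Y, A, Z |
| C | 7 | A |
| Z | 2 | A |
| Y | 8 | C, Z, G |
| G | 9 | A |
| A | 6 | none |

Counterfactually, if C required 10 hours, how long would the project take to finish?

Baseline: A→G→Y→K = 6+9+8+2 = 25 → 25 hours.
The longest path through C is only 23 hours, so C has float 2.
Now A→C→Y→K = 6+10+8+2 = 26 is longest, so the finish becomes 26 hours.

26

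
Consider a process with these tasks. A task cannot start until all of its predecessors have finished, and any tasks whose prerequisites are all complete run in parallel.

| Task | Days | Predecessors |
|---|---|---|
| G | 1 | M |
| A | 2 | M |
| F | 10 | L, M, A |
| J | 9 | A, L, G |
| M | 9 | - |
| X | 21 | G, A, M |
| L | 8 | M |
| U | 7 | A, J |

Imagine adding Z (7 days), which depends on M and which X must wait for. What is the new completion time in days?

37

Originally the plan takes 33 days.
With Z inserted, X now waits for max(G, A, M, Z).
New critical path: M→Z→X = 9+7+21 = 37 ⇒ 37 days.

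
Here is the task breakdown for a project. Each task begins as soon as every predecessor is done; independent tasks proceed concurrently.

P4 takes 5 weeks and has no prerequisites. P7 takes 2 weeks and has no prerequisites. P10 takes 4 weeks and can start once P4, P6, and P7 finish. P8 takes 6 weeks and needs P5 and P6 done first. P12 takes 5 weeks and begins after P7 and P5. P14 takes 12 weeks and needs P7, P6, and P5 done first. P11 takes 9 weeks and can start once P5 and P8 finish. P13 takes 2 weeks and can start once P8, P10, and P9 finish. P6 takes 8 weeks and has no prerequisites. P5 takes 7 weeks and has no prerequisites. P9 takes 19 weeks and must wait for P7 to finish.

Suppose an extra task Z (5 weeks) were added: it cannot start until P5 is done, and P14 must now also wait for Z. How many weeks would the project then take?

Originally the project takes 23 weeks.
With Z inserted, P14 now waits for max(P7, P6, P5, Z).
New critical path: P5→Z→P14 = 7+5+12 = 24 ⇒ 24 weeks.

24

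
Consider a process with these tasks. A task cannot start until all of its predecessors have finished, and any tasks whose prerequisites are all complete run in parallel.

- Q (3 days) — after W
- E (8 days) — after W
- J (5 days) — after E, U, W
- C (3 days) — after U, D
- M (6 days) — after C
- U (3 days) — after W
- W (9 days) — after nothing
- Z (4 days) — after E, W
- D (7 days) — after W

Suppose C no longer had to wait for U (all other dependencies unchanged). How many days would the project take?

With the dependency in place, W→D→C→M = 9+7+3+6 = 25 sets the finish at 25 days.
Dropping U→C doesn't change C's earliest start (16); another predecessor still binds.
The longest chain is now W→D→C→M = 9+7+3+6 = 25, so the project takes 25 days.

25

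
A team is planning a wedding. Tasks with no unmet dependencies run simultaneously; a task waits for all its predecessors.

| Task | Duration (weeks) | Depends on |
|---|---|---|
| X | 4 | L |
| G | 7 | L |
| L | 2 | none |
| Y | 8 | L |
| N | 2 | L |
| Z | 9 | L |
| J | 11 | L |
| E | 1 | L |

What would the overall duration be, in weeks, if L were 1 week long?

12

The binding path is L→J = 2+11 = 13; finish at 13 weeks.
Since L is critical, the -1 change carries straight to that chain (now 12 weeks).
No other chain overtakes it, so the finish is 12 weeks.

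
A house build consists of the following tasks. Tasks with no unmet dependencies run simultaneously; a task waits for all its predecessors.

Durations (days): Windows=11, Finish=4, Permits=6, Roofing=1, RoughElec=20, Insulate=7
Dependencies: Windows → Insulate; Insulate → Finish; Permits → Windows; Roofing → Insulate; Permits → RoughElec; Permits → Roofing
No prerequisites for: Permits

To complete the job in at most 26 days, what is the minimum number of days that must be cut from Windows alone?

Current finish: 28 days; target: 26.
Windows is on every critical path, so each day cut from Windows cuts the finish by one (this holds down to a finish of 26).
Need 28 − 26 = 2 days off Windows → Windows becomes 9 days, finish becomes 26.

2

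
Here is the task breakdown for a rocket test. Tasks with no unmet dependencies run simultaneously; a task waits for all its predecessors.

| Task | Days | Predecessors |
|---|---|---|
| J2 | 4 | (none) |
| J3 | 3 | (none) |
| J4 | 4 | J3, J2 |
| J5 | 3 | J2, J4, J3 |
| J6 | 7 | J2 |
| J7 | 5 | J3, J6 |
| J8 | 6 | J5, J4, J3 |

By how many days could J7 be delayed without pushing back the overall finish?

1

J2→J4→J5→J8 = 4+4+3+6 = 17 sets the makespan at 17 days.
Longest path through J7: 16 days (earliest finish 16, latest finish 17).
Slack of J7 = 12 − 11 = 1 day.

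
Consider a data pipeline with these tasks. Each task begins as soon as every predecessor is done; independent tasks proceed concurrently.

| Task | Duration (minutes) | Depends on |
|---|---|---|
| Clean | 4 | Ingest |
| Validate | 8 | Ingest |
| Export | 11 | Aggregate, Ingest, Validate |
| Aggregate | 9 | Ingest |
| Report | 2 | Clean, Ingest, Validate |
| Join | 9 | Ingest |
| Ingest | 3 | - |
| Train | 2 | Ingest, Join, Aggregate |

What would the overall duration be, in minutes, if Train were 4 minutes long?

Baseline: Ingest→Aggregate→Export = 3+9+11 = 23 → 23 minutes.
Train has 9 minutes of float (longest path through it is 14).
The critical path is still Ingest→Aggregate→Export; finish is now 23 minutes.

23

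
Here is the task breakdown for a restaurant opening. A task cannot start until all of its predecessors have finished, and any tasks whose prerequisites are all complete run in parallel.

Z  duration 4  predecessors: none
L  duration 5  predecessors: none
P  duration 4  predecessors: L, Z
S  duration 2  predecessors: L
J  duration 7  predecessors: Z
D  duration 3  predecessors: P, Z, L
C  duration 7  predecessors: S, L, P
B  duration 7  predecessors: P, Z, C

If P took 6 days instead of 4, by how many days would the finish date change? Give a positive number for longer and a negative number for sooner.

2

Critical path before the change: L→P→C→B = 5+4+7+7 = 23 giving 23 days.
P is on the critical path; changing it to 6 makes that path 25 days.
No other chain overtakes it, so the finish is 25 days.
Change in finish: 25 − 23 = +2 days.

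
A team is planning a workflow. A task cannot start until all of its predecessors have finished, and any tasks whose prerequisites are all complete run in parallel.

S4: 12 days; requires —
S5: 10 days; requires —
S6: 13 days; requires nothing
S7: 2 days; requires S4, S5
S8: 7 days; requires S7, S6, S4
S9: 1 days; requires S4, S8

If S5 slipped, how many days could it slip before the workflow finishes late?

The longest chain is S4→S7→S8→S9 = 12+2+7+1 = 22; overall finish 22 days.
The longest chain containing S5 totals 20 days.
Float = 22 − 20 = 2.

2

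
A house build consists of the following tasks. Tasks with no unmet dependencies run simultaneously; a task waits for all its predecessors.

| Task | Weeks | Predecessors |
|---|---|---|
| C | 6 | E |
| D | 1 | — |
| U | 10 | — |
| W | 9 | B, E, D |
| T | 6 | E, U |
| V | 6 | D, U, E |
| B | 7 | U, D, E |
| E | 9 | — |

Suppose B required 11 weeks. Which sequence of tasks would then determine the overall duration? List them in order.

The binding path is U→B→W = 10+7+9 = 26; finish at 26 weeks.
Since B is critical, the +4 change carries straight to that chain (now 30 weeks).
The critical path is still U→B→W; finish is now 30 weeks.

U, B, W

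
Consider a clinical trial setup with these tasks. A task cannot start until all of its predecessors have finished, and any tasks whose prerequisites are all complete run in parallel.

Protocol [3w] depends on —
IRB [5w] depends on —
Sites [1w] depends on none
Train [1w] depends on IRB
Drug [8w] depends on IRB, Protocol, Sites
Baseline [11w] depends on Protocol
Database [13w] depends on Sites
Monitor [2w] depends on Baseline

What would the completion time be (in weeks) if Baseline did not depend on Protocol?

Original critical path: Protocol→Baseline→Monitor = 3+11+2 = 16 ⇒ 16 weeks.
Without Protocol→Baseline, Baseline's earliest start moves from 3 to 0.
New critical path: Sites→Database = 1+13 = 14 ⇒ 14 weeks.

14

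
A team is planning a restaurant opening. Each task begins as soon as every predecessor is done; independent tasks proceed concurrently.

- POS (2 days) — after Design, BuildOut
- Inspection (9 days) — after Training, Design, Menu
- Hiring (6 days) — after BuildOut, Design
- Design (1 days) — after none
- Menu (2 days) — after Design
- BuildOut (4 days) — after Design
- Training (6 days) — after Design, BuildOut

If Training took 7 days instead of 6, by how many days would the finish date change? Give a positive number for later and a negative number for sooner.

As given, the longest chain is Design→BuildOut→Training→Inspection = 1+4+6+9 = 20, so the finish is 20 days.
Training lies on that path, so at 7 days the path becomes 21 days.
No other chain overtakes it, so the finish is 21 days.
Change in finish: 21 − 20 = +1 days.

1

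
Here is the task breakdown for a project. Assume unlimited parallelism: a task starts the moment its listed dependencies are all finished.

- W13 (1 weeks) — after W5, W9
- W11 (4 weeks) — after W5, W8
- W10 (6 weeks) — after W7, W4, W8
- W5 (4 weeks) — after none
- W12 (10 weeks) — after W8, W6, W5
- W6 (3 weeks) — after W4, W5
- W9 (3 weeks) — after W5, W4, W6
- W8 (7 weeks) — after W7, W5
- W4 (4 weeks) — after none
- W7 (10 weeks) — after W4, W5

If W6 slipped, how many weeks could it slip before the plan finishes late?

W4→W7→W8→W12 = 4+10+7+10 = 31 sets the makespan at 31 weeks.
Longest path through W6: 17 weeks (earliest finish 7, latest finish 21).
Float = 31 − 17 = 14.

14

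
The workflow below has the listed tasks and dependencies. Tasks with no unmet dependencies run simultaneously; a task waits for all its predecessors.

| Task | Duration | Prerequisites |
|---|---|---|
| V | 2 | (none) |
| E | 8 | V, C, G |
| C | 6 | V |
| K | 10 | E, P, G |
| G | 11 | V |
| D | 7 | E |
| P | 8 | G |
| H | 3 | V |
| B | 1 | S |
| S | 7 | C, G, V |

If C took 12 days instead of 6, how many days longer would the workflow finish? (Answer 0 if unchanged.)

1

Actual critical path: V→G→E→K = 2+11+8+10 = 31 ⇒ 31 days.
C is off the critical path — its longest chain is 26 days, giving 5 of slack.
The binding chain switches to V→C→E→K = 2+12+8+10 = 32; finish 32 days.
Change in finish: 32 − 31 = +1 days.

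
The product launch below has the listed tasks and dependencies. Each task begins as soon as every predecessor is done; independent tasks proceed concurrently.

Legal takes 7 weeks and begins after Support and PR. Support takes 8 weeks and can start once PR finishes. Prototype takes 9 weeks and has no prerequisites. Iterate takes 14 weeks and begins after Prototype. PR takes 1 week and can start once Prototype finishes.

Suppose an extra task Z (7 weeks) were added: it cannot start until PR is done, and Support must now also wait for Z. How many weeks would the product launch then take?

Originally the product launch takes 25 weeks.
With Z inserted, Support now waits for max(PR, Z).
New critical path: Prototype→PR→Z→Support→Legal = 9+1+7+8+7 = 32 ⇒ 32 weeks.

32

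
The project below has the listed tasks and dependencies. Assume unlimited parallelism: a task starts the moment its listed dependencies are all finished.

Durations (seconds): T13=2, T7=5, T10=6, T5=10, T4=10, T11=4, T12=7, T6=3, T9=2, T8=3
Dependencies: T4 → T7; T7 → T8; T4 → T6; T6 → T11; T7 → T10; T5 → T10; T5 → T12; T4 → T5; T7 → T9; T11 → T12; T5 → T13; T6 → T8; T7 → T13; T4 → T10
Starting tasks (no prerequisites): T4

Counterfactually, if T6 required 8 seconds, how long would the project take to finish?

As given, the longest chain is T4→T5→T12 = 10+10+7 = 27, so the finish is 27 seconds.
T6 is off the critical path — its longest chain is 24 seconds, giving 3 of slack.
The binding chain switches to T4→T6→T11→T12 = 10+8+4+7 = 29; finish 29 seconds.

29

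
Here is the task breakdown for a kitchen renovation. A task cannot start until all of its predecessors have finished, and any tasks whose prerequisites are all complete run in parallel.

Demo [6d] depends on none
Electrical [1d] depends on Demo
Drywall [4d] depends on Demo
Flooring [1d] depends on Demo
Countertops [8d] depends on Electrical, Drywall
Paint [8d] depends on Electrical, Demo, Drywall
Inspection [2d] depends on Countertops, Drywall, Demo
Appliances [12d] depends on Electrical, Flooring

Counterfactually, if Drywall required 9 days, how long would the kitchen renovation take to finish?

25

As given, the longest chain is Demo→Drywall→Countertops→Inspection = 6+4+8+2 = 20, so the finish is 20 days.
Drywall is on the critical path; changing it to 9 makes that path 25 days.
The critical path is still Demo→Drywall→Countertops→Inspection; finish is now 25 days.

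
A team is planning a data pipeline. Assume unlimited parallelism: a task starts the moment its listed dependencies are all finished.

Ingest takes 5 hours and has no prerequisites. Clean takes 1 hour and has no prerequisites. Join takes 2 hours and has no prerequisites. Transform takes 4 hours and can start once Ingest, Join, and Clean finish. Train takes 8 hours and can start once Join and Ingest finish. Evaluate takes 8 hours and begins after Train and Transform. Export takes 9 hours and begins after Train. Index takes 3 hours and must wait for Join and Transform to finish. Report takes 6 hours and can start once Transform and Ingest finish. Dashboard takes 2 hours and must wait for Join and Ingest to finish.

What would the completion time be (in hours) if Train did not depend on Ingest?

With the dependency in place, Ingest→Train→Export = 5+8+9 = 22 sets the finish at 22 hours.
Without Ingest→Train, Train's earliest start moves from 5 to 2.
New critical path: Join→Train→Export = 2+8+9 = 19 ⇒ 19 hours.

19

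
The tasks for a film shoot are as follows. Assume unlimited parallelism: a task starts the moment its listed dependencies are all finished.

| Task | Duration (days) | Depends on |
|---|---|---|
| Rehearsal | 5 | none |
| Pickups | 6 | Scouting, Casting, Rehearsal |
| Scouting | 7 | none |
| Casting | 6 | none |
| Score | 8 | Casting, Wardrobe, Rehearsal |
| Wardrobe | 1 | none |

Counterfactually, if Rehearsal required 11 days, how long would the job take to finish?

The binding path is Casting→Score = 6+8 = 14; finish at 14 days.
The longest path through Rehearsal is only 13 days, so Rehearsal has float 1.
The binding chain switches to Rehearsal→Score = 11+8 = 19; finish 19 days.

19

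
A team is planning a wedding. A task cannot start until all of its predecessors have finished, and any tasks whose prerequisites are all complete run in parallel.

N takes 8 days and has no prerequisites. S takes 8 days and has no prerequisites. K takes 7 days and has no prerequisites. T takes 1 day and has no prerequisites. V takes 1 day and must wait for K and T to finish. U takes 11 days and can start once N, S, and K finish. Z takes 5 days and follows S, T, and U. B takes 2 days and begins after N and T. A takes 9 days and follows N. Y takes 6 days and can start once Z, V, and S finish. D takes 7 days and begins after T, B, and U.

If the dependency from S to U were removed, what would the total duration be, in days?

Before: longest chain N→U→Z→Y = 8+11+5+6 = 30, finish 30.
Dropping S→U doesn't change U's earliest start (8); another predecessor still binds.
After: N→U→Z→Y = 8+11+5+6 = 30 → 30 days.

30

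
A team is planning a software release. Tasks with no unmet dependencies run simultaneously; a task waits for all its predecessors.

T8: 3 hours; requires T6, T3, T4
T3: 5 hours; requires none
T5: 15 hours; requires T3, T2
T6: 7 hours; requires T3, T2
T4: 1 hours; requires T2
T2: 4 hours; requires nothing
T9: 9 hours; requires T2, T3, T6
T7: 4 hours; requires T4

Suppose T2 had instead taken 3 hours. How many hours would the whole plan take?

21

The binding path is T3→T6→T9 = 5+7+9 = 21; finish at 21 hours.
The longest path through T2 is only 20 hours, so T2 has float 1.
No other chain overtakes it, so the finish is 21 hours.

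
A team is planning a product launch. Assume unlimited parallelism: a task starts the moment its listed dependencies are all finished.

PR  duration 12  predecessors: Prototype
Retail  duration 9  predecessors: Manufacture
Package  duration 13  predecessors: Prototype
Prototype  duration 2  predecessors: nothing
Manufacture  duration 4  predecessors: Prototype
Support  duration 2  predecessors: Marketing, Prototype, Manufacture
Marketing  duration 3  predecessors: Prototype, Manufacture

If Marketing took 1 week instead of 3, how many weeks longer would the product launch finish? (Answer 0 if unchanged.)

Baseline: Prototype→Manufacture→Retail = 2+4+9 = 15 → 15 weeks.
The longest path through Marketing is only 11 weeks, so Marketing has float 4.
The critical path is still Prototype→Manufacture→Retail; finish is now 15 weeks.
Change in finish: 15 − 15 = +0 weeks.

0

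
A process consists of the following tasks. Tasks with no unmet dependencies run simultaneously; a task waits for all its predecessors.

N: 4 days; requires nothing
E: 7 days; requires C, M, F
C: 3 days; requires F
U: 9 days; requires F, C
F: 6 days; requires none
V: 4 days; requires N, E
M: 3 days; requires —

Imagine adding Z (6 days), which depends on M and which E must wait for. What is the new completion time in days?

20

Originally the process takes 20 days.
With Z inserted, E now waits for max(C, M, F, Z).
New critical path: F→C→E→V = 6+3+7+4 = 20 ⇒ 20 days.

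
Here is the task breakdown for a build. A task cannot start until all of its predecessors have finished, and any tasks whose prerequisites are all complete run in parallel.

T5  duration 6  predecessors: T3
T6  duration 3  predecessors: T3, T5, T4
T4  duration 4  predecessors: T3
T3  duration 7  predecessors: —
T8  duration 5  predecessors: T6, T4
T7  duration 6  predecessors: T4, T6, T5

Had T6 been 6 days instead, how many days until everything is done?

Actual critical path: T3→T5→T6→T7 = 7+6+3+6 = 22 ⇒ 22 days.
T6 is on the critical path; changing it to 6 makes that path 25 days.
The critical path is still T3→T5→T6→T7; finish is now 25 days.

25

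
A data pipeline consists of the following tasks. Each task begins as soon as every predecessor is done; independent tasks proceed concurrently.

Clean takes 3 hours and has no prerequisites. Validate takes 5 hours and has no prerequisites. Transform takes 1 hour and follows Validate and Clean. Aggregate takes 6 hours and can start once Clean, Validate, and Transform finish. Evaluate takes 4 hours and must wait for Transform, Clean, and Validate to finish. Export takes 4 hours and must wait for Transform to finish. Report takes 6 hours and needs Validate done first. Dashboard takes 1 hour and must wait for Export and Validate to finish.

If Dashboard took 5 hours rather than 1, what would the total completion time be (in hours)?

15

Actual critical path: Validate→Transform→Aggregate = 5+1+6 = 12 ⇒ 12 hours.
Dashboard is off the critical path — its longest chain is 11 hours, giving 1 of slack.
The binding chain switches to Validate→Transform→Export→Dashboard = 5+1+4+5 = 15; finish 15 hours.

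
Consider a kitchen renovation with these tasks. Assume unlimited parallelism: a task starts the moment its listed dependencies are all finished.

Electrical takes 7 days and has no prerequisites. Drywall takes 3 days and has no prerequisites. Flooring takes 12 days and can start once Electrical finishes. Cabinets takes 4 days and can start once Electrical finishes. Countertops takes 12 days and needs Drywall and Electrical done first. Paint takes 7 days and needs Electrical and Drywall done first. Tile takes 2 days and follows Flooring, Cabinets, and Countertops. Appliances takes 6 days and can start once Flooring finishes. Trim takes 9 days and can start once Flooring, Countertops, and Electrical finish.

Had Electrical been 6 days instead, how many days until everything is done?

27

Critical path before the change: Electrical→Flooring→Trim = 7+12+9 = 28 giving 28 days.
Electrical is on the critical path; changing it to 6 makes that path 27 days.
No other chain overtakes it, so the finish is 27 days.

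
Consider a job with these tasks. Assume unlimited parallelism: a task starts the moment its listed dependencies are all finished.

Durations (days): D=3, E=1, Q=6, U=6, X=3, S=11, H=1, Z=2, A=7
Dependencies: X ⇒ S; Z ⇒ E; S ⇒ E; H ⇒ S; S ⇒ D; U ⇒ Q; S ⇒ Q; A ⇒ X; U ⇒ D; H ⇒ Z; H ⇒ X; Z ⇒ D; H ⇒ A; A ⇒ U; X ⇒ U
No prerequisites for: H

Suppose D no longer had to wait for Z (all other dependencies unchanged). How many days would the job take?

28

Before: longest chain H→A→X→S→Q = 1+7+3+11+6 = 28, finish 28.
Dropping Z→D doesn't change D's earliest start (22); another predecessor still binds.
The longest chain is now H→A→X→S→Q = 1+7+3+11+6 = 28, so the job takes 28 days.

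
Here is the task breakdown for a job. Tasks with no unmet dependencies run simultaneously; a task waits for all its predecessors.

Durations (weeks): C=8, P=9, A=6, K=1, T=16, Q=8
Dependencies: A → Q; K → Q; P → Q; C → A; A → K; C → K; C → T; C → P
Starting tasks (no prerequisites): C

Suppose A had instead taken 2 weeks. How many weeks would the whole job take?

The binding path is C→P→Q = 8+9+8 = 25; finish at 25 weeks.
A has 2 weeks of float (longest path through it is 23).
The critical path is still C→P→Q; finish is now 25 weeks.

25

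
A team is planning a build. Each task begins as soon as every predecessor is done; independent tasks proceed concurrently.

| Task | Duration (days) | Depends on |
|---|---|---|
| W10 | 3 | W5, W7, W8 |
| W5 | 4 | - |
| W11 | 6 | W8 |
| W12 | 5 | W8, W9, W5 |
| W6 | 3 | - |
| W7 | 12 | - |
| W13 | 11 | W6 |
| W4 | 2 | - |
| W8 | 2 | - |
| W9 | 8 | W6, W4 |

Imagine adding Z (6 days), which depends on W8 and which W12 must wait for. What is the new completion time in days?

Originally the project takes 16 days.
With Z inserted, W12 now waits for max(W8, W9, W5, Z).
New critical path: W6→W9→W12 = 3+8+5 = 16 ⇒ 16 days.

16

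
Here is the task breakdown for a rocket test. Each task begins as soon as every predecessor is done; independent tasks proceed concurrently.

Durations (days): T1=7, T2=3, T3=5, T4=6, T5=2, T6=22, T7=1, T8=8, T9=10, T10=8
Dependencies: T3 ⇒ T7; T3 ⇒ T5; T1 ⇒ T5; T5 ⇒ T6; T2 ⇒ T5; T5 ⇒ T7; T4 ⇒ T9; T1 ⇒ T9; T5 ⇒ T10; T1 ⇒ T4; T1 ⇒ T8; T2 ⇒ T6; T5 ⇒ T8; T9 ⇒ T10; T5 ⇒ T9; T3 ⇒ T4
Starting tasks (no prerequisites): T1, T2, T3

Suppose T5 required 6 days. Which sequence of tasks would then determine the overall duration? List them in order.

The binding path is T1→T5→T6 = 7+2+22 = 31; finish at 31 days.
T5 lies on that path, so at 6 days the path becomes 35 days.
No other chain overtakes it, so the finish is 35 days.

T1, T5, T6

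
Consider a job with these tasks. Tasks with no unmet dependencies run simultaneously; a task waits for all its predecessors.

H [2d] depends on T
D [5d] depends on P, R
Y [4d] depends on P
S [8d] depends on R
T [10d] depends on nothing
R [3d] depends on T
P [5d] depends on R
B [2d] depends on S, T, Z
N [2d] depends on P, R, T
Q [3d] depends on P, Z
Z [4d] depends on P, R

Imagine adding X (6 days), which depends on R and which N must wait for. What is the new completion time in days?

Originally the job takes 25 days.
With X inserted, N now waits for max(P, R, T, X).
New critical path: T→R→P→Z→Q = 10+3+5+4+3 = 25 ⇒ 25 days.

25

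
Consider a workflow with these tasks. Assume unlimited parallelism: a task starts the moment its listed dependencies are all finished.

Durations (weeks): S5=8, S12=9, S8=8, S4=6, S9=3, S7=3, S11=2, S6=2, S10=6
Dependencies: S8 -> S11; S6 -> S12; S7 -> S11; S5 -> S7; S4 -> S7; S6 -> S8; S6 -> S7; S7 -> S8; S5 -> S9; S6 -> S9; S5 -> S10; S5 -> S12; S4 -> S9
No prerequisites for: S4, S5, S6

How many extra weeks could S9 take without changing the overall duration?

Critical path: S5→S7→S8→S11 = 8+3+8+2 = 21, so the finish is 21 weeks.
The longest chain containing S9 totals 11 weeks.
Float = 21 − 11 = 10.

10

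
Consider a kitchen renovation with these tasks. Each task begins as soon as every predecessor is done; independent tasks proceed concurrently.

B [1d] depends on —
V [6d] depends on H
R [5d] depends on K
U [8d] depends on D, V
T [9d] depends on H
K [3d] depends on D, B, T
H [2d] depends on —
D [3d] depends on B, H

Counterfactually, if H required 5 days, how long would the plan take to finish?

22

The binding path is H→T→K→R = 2+9+3+5 = 19; finish at 19 days.
H is on the critical path; changing it to 5 makes that path 22 days.
That remains the longest chain; total 22 days.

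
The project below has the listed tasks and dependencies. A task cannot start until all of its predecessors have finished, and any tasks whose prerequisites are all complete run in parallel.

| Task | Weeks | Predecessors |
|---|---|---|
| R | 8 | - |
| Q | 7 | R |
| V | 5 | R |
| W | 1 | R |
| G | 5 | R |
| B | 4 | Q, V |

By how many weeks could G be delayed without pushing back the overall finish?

The longest chain is R→Q→B = 8+7+4 = 19; overall finish 19 weeks.
The longest chain containing G totals 13 weeks.
Slack of G = 14 − 8 = 6 weeks.

6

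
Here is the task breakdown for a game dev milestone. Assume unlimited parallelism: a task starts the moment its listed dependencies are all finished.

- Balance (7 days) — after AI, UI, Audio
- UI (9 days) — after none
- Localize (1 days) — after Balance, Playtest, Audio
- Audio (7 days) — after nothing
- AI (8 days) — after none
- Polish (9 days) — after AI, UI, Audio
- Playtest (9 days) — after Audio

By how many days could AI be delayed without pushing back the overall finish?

1

UI→Polish = 9+9 = 18 sets the makespan at 18 days.
AI finishes as early as 8 and must finish by 9.
Slack of AI = 1 − 0 = 1 day.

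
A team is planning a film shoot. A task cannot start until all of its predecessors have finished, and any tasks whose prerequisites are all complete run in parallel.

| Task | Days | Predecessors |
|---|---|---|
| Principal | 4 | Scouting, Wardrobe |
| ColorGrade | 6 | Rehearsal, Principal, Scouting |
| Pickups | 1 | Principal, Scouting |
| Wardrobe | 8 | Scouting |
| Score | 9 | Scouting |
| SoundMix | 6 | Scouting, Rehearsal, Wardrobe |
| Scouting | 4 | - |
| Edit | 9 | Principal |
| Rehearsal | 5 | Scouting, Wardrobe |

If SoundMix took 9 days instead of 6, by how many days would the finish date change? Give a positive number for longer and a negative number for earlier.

1

The binding path is Scouting→Wardrobe→Principal→Edit = 4+8+4+9 = 25; finish at 25 days.
The longest path through SoundMix is only 23 days, so SoundMix has float 2.
The binding chain switches to Scouting→Wardrobe→Rehearsal→SoundMix = 4+8+5+9 = 26; finish 26 days.
Change in finish: 26 − 25 = +1 days.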